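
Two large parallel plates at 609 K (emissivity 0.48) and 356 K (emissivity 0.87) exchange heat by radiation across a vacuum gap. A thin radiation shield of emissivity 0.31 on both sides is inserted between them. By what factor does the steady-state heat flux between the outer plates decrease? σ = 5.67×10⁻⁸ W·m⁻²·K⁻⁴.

Without shield: q₀ = σΔ(T⁴)/(1/ε₁+1/ε₂−1) with denominator 2.233.
With shield the two gaps are in series; the resistances add: (1/ε₁+1/ε_s−1)+(1/ε_s+1/ε₂−1) = 4.309+3.375 = 7.684.
Heat-flux ratio q₀/q = 7.684/2.233.

factor ≈ 3.44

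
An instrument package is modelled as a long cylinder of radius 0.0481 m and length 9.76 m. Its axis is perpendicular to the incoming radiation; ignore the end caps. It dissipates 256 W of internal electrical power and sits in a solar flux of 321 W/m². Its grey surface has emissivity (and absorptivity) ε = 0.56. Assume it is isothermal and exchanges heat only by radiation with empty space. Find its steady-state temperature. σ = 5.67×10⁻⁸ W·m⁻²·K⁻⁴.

At steady state, absorbed solar power + internal power = radiated power.
Absorbed: α·S·A_cross = 0.56·321·0.9389 = 168.8 W (cross-section 2rL).
Total input = 168.8 + 256 = 424.8 W.
Radiated: εσ·A_surf·T⁴ with A_surf = 2πrL = 2.950 m².
T⁴ = 424.8/(0.56·5.67×10⁻⁸·2.950) = 4.535×10⁹ K⁴.

T ≈ 260 K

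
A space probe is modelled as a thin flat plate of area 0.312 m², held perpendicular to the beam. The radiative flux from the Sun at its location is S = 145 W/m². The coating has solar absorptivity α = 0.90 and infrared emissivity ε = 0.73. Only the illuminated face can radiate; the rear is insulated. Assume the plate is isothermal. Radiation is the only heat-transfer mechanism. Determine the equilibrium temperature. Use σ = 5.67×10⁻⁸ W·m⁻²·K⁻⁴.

At equilibrium, absorbed power = emitted power.
Absorbing cross-section = A = 0.3120 m²; emitting surface = A = 0.3120 m² (ratio 1).
αS·A_cross = εσ·A_surf·T⁴  ⇒  T⁴ = αS/(ε·1σ).
T⁴ = 0.900·145/(0.73·1·5.67×10⁻⁸) = 3.153×10⁹ K⁴.
T = (3.153×10⁹)^(1/4).

T ≈ 237 K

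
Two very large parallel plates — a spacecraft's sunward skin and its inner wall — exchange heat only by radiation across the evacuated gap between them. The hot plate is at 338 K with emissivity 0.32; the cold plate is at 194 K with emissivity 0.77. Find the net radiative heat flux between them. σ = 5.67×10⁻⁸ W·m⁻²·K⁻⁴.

q ≈ 193 W/m²

For two infinite grey parallel plates, q = σ(T₁⁴ − T₂⁴)/(1/ε₁ + 1/ε₂ − 1).
T₁⁴ − T₂⁴ = 1.305×10¹⁰ − 1.416×10⁹ = 1.164×10¹⁰ K⁴.
1/ε₁ + 1/ε₂ − 1 = 3.125 + 1.299 − 1 = 3.424.
q = 5.67×10⁻⁸ × 1.164×10¹⁰ / 3.424.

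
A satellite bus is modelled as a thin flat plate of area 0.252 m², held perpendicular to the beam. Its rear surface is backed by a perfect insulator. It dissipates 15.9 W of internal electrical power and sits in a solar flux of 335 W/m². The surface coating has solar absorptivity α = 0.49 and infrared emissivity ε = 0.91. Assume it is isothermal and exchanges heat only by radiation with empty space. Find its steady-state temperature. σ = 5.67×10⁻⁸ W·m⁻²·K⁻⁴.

At steady state, absorbed solar power + internal power = radiated power.
Absorbed: α·S·A_cross = 0.49·335·0.2520 = 41.37 W (cross-section A).
Total input = 41.37 + 15.9 = 57.27 W.
Radiated: εσ·A_surf·T⁴ with A_surf = A = 0.2520 m².
T⁴ = 57.27/(0.91·5.67×10⁻⁸·0.2520) = 4.404×10⁹ K⁴.

T ≈ 258 K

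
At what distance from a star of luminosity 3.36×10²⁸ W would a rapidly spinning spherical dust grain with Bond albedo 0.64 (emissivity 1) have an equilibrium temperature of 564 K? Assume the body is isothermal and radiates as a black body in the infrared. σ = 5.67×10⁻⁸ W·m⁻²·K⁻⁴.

d ≈ 2.05×10¹¹ m

For an isothermal black-emitting sphere, (1−a)S·πr² = σ·4πr²·T⁴ ⇒ S = 4σT⁴/(1−a).
S = 4·5.67×10⁻⁸·(564)⁴/0.360 = 63750 W/m².
Flux falls as S = L/(4πd²), so d = √(L/(4πS)) = √(3.36×10²⁸/(4π·63750)).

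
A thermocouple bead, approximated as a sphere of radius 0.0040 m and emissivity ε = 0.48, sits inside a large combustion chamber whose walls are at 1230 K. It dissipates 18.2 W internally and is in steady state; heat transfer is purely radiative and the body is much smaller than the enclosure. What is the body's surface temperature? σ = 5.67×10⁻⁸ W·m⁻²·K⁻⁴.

For a small grey body in a large enclosure, net radiated power = εσA(T⁴ − T_w⁴).
Steady state: P = εσA(T⁴ − T_w⁴) with A = 4πr² = 2.011×10⁻⁴ m².
T⁴ = P/(εσA) + T_w⁴ = 18.2/(0.48·5.67×10⁻⁸·2.011×10⁻⁴) + (1230)⁴
    = 3.326×10¹² + 2.289×10¹² = 5.615×10¹² K⁴.

T ≈ 1540 K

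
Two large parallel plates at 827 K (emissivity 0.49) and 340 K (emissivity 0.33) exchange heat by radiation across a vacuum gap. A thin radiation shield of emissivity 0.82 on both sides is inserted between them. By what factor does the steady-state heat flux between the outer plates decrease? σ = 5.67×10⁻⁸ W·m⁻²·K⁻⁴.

Without shield: q₀ = σΔ(T⁴)/(1/ε₁+1/ε₂−1) with denominator 4.071.
With shield the two gaps are in series; the resistances add: (1/ε₁+1/ε_s−1)+(1/ε_s+1/ε₂−1) = 2.260+3.250 = 5.510.
Heat-flux ratio q₀/q = 5.510/4.071.

factor ≈ 1.35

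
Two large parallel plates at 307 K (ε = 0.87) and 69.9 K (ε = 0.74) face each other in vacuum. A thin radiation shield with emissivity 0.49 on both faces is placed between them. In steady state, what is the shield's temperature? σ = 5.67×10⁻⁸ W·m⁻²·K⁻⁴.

In steady state the net flux on the hot side equals that on the cold side.
σ(T₁⁴−T_s⁴)/D₁ = σ(T_s⁴−T₂⁴)/D₂, with D₁ = 1/ε₁+1/ε_s−1 = 2.190, D₂ = 1/ε_s+1/ε₂−1 = 2.392.
Solve for T_s⁴: T_s⁴ = (D₂·T₁⁴ + D₁·T₂⁴)/(D₁+D₂) = 4.649×10⁹ K⁴.

T_s ≈ 261 K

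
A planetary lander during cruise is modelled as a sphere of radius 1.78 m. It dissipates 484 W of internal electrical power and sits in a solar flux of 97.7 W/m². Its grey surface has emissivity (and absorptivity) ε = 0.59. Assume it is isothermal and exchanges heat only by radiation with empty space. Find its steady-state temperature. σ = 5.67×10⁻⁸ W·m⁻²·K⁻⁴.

T ≈ 168 K

At steady state, absorbed solar power + internal power = radiated power.
Absorbed: α·S·A_cross = 0.59·97.7·9.954 = 573.8 W (cross-section πr²).
Total input = 573.8 + 484 = 1058 W.
Radiated: εσ·A_surf·T⁴ with A_surf = 4πr² = 39.82 m².
T⁴ = 1058/(0.59·5.67×10⁻⁸·39.82) = 7.942×10⁸ K⁴.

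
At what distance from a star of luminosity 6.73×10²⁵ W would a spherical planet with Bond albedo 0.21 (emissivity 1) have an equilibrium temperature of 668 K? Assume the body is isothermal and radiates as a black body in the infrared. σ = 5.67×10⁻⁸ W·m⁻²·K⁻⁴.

For an isothermal black-emitting sphere, (1−a)S·πr² = σ·4πr²·T⁴ ⇒ S = 4σT⁴/(1−a).
S = 4·5.67×10⁻⁸·(668)⁴/0.790 = 57160 W/m².
Flux falls as S = L/(4πd²), so d = √(L/(4πS)) = √(6.73×10²⁵/(4π·57160)).

d ≈ 9.68×10⁹ m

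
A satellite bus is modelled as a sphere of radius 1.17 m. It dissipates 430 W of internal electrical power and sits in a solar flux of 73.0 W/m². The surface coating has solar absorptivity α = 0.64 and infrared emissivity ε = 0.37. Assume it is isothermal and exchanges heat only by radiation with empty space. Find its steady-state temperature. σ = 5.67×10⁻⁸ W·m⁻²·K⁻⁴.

At steady state, absorbed solar power + internal power = radiated power.
Absorbed: α·S·A_cross = 0.64·73.0·4.301 = 200.9 W (cross-section πr²).
Total input = 200.9 + 430 = 630.9 W.
Radiated: εσ·A_surf·T⁴ with A_surf = 4πr² = 17.20 m².
T⁴ = 630.9/(0.37·5.67×10⁻⁸·17.20) = 1.748×10⁹ K⁴.

T ≈ 204 K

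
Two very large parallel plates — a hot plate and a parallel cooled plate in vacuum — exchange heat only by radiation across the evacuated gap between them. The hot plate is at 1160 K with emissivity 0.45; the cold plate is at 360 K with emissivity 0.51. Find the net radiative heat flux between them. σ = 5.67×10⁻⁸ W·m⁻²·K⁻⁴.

For two infinite grey parallel plates, q = σ(T₁⁴ − T₂⁴)/(1/ε₁ + 1/ε₂ − 1).
T₁⁴ − T₂⁴ = 1.811×10¹² − 1.680×10¹⁰ = 1.794×10¹² K⁴.
1/ε₁ + 1/ε₂ − 1 = 2.222 + 1.961 − 1 = 3.183.
q = 5.67×10⁻⁸ × 1.794×10¹² / 3.183.

q ≈ 32000 W/m²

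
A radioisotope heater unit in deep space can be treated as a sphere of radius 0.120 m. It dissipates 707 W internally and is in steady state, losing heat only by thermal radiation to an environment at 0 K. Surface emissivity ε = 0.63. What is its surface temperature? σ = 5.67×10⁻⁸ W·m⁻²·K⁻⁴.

T ≈ 575 K

Steady state: internal power = radiated power, P = εσA T⁴.
Radiating area A = 4πr² = 0.1810 m².
T⁴ = P/(εσA) = 707/(0.63·5.67×10⁻⁸·0.1810) = 1.094×10¹¹ K⁴.
T = (1.094×10¹¹)^(1/4).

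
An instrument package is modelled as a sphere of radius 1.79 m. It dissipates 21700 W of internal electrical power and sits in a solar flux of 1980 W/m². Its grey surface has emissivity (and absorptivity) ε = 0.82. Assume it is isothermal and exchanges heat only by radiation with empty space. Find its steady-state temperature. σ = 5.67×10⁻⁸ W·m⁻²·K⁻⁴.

T ≈ 378 K

At steady state, absorbed solar power + internal power = radiated power.
Absorbed: α·S·A_cross = 0.82·1980·10.07 = 16340 W (cross-section πr²).
Total input = 16340 + 21700 = 38040 W.
Radiated: εσ·A_surf·T⁴ with A_surf = 4πr² = 40.26 m².
T⁴ = 38040/(0.82·5.67×10⁻⁸·40.26) = 2.032×10¹⁰ K⁴.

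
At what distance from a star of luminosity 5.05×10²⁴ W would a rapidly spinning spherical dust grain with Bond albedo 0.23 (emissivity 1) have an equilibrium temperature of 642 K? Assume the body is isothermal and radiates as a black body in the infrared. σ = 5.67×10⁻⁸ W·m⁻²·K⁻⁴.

For an isothermal black-emitting sphere, (1−a)S·πr² = σ·4πr²·T⁴ ⇒ S = 4σT⁴/(1−a).
S = 4·5.67×10⁻⁸·(642)⁴/0.770 = 50040 W/m².
Flux falls as S = L/(4πd²), so d = √(L/(4πS)) = √(5.05×10²⁴/(4π·50040)).

d ≈ 2.83×10⁹ m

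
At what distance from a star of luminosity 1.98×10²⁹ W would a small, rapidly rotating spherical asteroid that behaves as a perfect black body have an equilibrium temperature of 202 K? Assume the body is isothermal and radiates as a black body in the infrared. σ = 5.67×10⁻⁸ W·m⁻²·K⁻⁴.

For an isothermal black-emitting sphere, (1−a)S·πr² = σ·4πr²·T⁴ ⇒ S = 4σT⁴/(1−a).
S = 4·5.67×10⁻⁸·(202)⁴/1.00 = 377.6 W/m².
Flux falls as S = L/(4πd²), so d = √(L/(4πS)) = √(1.98×10²⁹/(4π·377.6)).

d ≈ 6.46×10¹² m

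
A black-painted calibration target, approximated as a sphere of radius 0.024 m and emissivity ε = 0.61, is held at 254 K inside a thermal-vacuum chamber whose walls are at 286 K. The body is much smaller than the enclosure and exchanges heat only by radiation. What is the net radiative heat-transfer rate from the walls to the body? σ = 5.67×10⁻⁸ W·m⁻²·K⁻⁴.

For a small grey body in a large enclosure: P_net = εσA(T_body⁴ − T_wall⁴).
A = 4πr² = 0.007238 m²; T_body⁴ − T_wall⁴ = 4.162×10⁹ − 6.691×10⁹ = -2.528×10⁹ K⁴.
|P_net| = 0.61·5.67×10⁻⁸·0.007238·2.528×10⁹.

P_net ≈ 0.633 W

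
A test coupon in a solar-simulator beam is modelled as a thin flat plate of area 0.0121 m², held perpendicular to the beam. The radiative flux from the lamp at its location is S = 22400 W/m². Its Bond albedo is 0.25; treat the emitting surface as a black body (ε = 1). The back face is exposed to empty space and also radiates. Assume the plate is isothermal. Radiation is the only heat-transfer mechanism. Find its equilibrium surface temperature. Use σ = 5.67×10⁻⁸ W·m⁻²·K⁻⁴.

T ≈ 620 K

At equilibrium, absorbed power = emitted power.
Absorbing cross-section = A = 0.01210 m²; emitting surface = 2A = 0.02420 m² (ratio 2).
(1−a)S·A_cross = εσ·A_surf·T⁴  ⇒  T⁴ = (1−a)S/(2σ).
T⁴ = 0.750·22400/(2·5.67×10⁻⁸) = 1.481×10¹¹ K⁴.
T = (1.481×10¹¹)^(1/4).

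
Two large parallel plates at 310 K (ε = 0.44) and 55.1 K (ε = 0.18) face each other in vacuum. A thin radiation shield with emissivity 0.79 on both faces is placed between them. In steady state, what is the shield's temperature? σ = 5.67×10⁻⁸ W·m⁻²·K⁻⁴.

T_s ≈ 283 K

In steady state the net flux on the hot side equals that on the cold side.
σ(T₁⁴−T_s⁴)/D₁ = σ(T_s⁴−T₂⁴)/D₂, with D₁ = 1/ε₁+1/ε_s−1 = 2.539, D₂ = 1/ε_s+1/ε₂−1 = 5.821.
Solve for T_s⁴: T_s⁴ = (D₂·T₁⁴ + D₁·T₂⁴)/(D₁+D₂) = 6.434×10⁹ K⁴.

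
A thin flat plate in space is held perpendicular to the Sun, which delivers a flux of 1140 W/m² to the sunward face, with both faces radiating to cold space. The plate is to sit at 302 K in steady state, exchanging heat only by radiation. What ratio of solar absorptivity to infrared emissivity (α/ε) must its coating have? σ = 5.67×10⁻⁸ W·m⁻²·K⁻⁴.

α/ε ≈ 0.827

Balance: αS·A = εσ·2A·T⁴ ⇒ α/ε = 2σT⁴/S.
α/ε = 2·5.67×10⁻⁸·(302)⁴/1140 = 2·5.67×10⁻⁸·8.318×10⁹/1140.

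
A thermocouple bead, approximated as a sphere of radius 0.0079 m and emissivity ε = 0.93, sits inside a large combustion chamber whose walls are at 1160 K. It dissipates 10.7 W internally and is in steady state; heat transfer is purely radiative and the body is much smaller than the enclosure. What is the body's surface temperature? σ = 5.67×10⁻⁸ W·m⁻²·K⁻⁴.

For a small grey body in a large enclosure, net radiated power = εσA(T⁴ − T_w⁴).
Steady state: P = εσA(T⁴ − T_w⁴) with A = 4πr² = 7.843×10⁻⁴ m².
T⁴ = P/(εσA) + T_w⁴ = 10.7/(0.93·5.67×10⁻⁸·7.843×10⁻⁴) + (1160)⁴
    = 2.587×10¹¹ + 1.811×10¹² = 2.069×10¹² K⁴.

T ≈ 1200 K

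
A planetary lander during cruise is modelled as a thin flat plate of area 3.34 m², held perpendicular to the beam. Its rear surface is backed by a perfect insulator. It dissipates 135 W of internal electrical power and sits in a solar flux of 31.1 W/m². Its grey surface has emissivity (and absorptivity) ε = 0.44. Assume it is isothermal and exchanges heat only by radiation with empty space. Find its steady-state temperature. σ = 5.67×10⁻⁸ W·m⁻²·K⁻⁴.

At steady state, absorbed solar power + internal power = radiated power.
Absorbed: α·S·A_cross = 0.44·31.1·3.340 = 45.70 W (cross-section A).
Total input = 45.70 + 135 = 180.7 W.
Radiated: εσ·A_surf·T⁴ with A_surf = A = 3.340 m².
T⁴ = 180.7/(0.44·5.67×10⁻⁸·3.340) = 2.169×10⁹ K⁴.

T ≈ 216 K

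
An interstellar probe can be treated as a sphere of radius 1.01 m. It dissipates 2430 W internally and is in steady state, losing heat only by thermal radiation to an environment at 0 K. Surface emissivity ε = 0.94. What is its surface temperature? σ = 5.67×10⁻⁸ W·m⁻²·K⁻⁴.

T ≈ 244 K

Steady state: internal power = radiated power, P = εσA T⁴.
Radiating area A = 4πr² = 12.82 m².
T⁴ = P/(εσA) = 2430/(0.94·5.67×10⁻⁸·12.82) = 3.557×10⁹ K⁴.
T = (3.557×10⁹)^(1/4).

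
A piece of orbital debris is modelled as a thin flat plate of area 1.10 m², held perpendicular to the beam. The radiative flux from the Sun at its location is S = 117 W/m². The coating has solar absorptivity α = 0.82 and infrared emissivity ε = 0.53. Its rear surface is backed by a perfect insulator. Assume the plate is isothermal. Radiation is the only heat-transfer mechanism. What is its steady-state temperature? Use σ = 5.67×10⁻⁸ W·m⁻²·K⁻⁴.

T ≈ 238 K

At equilibrium, absorbed power = emitted power.
Absorbing cross-section = A = 1.100 m²; emitting surface = A = 1.100 m² (ratio 1).
αS·A_cross = εσ·A_surf·T⁴  ⇒  T⁴ = αS/(ε·1σ).
T⁴ = 0.820·117/(0.53·1·5.67×10⁻⁸) = 3.193×10⁹ K⁴.
T = (3.193×10⁹)^(1/4).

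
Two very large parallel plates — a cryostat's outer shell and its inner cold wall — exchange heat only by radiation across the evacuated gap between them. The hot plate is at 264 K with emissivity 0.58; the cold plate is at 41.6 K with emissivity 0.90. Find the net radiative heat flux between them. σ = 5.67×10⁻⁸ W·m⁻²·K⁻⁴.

For two infinite grey parallel plates, q = σ(T₁⁴ − T₂⁴)/(1/ε₁ + 1/ε₂ − 1).
T₁⁴ − T₂⁴ = 4.858×10⁹ − 2.995×10⁶ = 4.855×10⁹ K⁴.
1/ε₁ + 1/ε₂ − 1 = 1.724 + 1.111 − 1 = 1.835.
q = 5.67×10⁻⁸ × 4.855×10⁹ / 1.835.

q ≈ 150 W/m²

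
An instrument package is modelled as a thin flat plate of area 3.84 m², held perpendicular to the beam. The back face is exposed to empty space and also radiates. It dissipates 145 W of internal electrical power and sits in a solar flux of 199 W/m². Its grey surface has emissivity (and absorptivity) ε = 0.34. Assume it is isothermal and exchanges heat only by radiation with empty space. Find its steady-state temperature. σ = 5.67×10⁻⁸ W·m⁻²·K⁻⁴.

T ≈ 229 K

At steady state, absorbed solar power + internal power = radiated power.
Absorbed: α·S·A_cross = 0.34·199·3.840 = 259.8 W (cross-section A).
Total input = 259.8 + 145 = 404.8 W.
Radiated: εσ·A_surf·T⁴ with A_surf = 2A = 7.680 m².
T⁴ = 404.8/(0.34·5.67×10⁻⁸·7.680) = 2.734×10⁹ K⁴.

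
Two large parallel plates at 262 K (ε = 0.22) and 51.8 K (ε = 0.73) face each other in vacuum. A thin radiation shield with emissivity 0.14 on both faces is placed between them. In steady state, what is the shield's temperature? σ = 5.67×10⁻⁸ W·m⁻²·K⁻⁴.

T_s ≈ 210 K

In steady state the net flux on the hot side equals that on the cold side.
σ(T₁⁴−T_s⁴)/D₁ = σ(T_s⁴−T₂⁴)/D₂, with D₁ = 1/ε₁+1/ε_s−1 = 10.69, D₂ = 1/ε_s+1/ε₂−1 = 7.513.
Solve for T_s⁴: T_s⁴ = (D₂·T₁⁴ + D₁·T₂⁴)/(D₁+D₂) = 1.949×10⁹ K⁴.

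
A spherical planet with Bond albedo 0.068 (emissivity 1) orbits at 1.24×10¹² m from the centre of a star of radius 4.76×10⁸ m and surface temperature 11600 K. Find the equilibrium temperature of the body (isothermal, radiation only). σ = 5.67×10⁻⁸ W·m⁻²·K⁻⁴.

The star's surface emits σT_*⁴; at distance d the flux is S = σT_*⁴(R_*/d)².
S = 5.67×10⁻⁸·(11600)⁴·(4.76×10⁸/1.24×10¹²)² = 151.3 W/m².
For an isothermal sphere T⁴ = (1−a)S/(4σ) = 6.217×10⁸ K⁴.

T ≈ 158 K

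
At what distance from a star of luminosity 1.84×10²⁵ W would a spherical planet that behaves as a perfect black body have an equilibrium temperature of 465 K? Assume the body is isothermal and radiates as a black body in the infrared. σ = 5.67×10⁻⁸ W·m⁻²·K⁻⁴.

d ≈ 1.18×10¹⁰ m

For an isothermal black-emitting sphere, (1−a)S·πr² = σ·4πr²·T⁴ ⇒ S = 4σT⁴/(1−a).
S = 4·5.67×10⁻⁸·(465)⁴/1.00 = 10600 W/m².
Flux falls as S = L/(4πd²), so d = √(L/(4πS)) = √(1.84×10²⁵/(4π·10600)).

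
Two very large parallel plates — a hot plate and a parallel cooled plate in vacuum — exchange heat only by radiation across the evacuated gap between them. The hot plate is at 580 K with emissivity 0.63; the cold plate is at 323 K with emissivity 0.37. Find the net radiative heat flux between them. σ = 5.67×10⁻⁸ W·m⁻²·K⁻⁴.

q ≈ 1760 W/m²

For two infinite grey parallel plates, q = σ(T₁⁴ − T₂⁴)/(1/ε₁ + 1/ε₂ − 1).
T₁⁴ − T₂⁴ = 1.132×10¹¹ − 1.088×10¹⁰ = 1.023×10¹¹ K⁴.
1/ε₁ + 1/ε₂ − 1 = 1.587 + 2.703 − 1 = 3.290.
q = 5.67×10⁻⁸ × 1.023×10¹¹ / 3.290.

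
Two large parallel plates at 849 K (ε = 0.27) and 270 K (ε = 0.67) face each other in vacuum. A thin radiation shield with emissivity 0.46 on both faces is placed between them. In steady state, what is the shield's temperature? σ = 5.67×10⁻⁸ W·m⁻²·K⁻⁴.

T_s ≈ 658 K

In steady state the net flux on the hot side equals that on the cold side.
σ(T₁⁴−T_s⁴)/D₁ = σ(T_s⁴−T₂⁴)/D₂, with D₁ = 1/ε₁+1/ε_s−1 = 4.878, D₂ = 1/ε_s+1/ε₂−1 = 2.666.
Solve for T_s⁴: T_s⁴ = (D₂·T₁⁴ + D₁·T₂⁴)/(D₁+D₂) = 1.871×10¹¹ K⁴.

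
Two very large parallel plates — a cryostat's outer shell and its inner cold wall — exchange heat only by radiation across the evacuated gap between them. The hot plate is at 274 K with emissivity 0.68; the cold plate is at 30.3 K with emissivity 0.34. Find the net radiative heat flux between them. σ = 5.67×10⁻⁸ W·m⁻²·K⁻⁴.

q ≈ 93.7 W/m²

For two infinite grey parallel plates, q = σ(T₁⁴ − T₂⁴)/(1/ε₁ + 1/ε₂ − 1).
T₁⁴ − T₂⁴ = 5.636×10⁹ − 8.429×10⁵ = 5.636×10⁹ K⁴.
1/ε₁ + 1/ε₂ − 1 = 1.471 + 2.941 − 1 = 3.412.
q = 5.67×10⁻⁸ × 5.636×10⁹ / 3.412.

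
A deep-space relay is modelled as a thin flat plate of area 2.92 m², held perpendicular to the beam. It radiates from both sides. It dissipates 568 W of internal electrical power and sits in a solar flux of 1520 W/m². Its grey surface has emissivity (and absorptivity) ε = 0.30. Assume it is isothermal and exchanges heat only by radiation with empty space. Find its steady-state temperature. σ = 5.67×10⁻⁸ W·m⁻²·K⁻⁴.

At steady state, absorbed solar power + internal power = radiated power.
Absorbed: α·S·A_cross = 0.30·1520·2.920 = 1332 W (cross-section A).
Total input = 1332 + 568 = 1900 W.
Radiated: εσ·A_surf·T⁴ with A_surf = 2A = 5.840 m².
T⁴ = 1900/(0.30·5.67×10⁻⁸·5.840) = 1.912×10¹⁰ K⁴.

T ≈ 372 K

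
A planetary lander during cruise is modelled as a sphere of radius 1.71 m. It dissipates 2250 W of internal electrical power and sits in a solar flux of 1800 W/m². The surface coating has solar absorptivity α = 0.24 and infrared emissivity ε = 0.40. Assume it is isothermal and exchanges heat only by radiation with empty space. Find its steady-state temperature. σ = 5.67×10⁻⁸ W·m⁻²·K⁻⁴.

At steady state, absorbed solar power + internal power = radiated power.
Absorbed: α·S·A_cross = 0.24·1800·9.186 = 3968 W (cross-section πr²).
Total input = 3968 + 2250 = 6218 W.
Radiated: εσ·A_surf·T⁴ with A_surf = 4πr² = 36.75 m².
T⁴ = 6218/(0.40·5.67×10⁻⁸·36.75) = 7.462×10⁹ K⁴.

T ≈ 294 K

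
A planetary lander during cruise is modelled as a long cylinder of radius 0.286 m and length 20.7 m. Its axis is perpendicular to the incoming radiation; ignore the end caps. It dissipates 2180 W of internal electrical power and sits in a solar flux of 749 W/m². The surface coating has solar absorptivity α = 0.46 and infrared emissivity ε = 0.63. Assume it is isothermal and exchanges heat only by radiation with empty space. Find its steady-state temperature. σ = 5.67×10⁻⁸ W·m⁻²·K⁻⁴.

T ≈ 262 K

At steady state, absorbed solar power + internal power = radiated power.
Absorbed: α·S·A_cross = 0.46·749·11.84 = 4079 W (cross-section 2rL).
Total input = 4079 + 2180 = 6259 W.
Radiated: εσ·A_surf·T⁴ with A_surf = 2πrL = 37.20 m².
T⁴ = 6259/(0.63·5.67×10⁻⁸·37.20) = 4.711×10⁹ K⁴.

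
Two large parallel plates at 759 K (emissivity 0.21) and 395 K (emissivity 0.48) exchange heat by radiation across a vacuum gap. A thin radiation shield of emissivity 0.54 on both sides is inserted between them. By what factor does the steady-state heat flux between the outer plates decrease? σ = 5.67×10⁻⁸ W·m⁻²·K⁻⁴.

factor ≈ 1.46

Without shield: q₀ = σΔ(T⁴)/(1/ε₁+1/ε₂−1) with denominator 5.845.
With shield the two gaps are in series; the resistances add: (1/ε₁+1/ε_s−1)+(1/ε_s+1/ε₂−1) = 5.614+2.935 = 8.549.
Heat-flux ratio q₀/q = 8.549/5.845.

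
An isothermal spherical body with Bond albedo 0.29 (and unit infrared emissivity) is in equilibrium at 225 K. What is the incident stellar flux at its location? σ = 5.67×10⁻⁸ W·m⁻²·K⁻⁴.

S ≈ 819 W/m²

(1−a)S·πr² = σ·4πr²·T⁴ ⇒ S = 4σT⁴/(1−a).
S = 4·5.67×10⁻⁸·2.563×10⁹/0.710.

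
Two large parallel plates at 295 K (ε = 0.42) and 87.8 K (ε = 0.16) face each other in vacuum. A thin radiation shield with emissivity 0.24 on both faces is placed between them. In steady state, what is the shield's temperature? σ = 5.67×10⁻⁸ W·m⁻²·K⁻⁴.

T_s ≈ 263 K

In steady state the net flux on the hot side equals that on the cold side.
σ(T₁⁴−T_s⁴)/D₁ = σ(T_s⁴−T₂⁴)/D₂, with D₁ = 1/ε₁+1/ε_s−1 = 5.548, D₂ = 1/ε_s+1/ε₂−1 = 9.417.
Solve for T_s⁴: T_s⁴ = (D₂·T₁⁴ + D₁·T₂⁴)/(D₁+D₂) = 4.788×10⁹ K⁴.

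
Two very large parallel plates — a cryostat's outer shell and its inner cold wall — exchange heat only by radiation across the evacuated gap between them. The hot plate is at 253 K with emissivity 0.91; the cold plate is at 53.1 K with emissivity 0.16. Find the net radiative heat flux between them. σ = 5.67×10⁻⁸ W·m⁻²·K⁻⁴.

q ≈ 36.5 W/m²

For two infinite grey parallel plates, q = σ(T₁⁴ − T₂⁴)/(1/ε₁ + 1/ε₂ − 1).
T₁⁴ − T₂⁴ = 4.097×10⁹ − 7.950×10⁶ = 4.089×10⁹ K⁴.
1/ε₁ + 1/ε₂ − 1 = 1.099 + 6.250 − 1 = 6.349.
q = 5.67×10⁻⁸ × 4.089×10⁹ / 6.349.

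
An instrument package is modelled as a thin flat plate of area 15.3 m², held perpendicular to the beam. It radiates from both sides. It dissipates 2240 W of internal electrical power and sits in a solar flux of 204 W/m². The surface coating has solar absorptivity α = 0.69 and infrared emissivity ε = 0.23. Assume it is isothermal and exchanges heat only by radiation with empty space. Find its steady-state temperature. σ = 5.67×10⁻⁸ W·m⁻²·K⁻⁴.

T ≈ 324 K

At steady state, absorbed solar power + internal power = radiated power.
Absorbed: α·S·A_cross = 0.69·204·15.30 = 2154 W (cross-section A).
Total input = 2154 + 2240 = 4394 W.
Radiated: εσ·A_surf·T⁴ with A_surf = 2A = 30.60 m².
T⁴ = 4394/(0.23·5.67×10⁻⁸·30.60) = 1.101×10¹⁰ K⁴.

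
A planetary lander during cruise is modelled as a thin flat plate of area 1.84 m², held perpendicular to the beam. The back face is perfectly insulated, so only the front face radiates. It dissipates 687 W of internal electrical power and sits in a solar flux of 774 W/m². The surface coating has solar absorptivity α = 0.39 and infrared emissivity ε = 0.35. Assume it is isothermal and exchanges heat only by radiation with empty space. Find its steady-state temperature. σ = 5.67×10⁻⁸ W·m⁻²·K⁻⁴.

At steady state, absorbed solar power + internal power = radiated power.
Absorbed: α·S·A_cross = 0.39·774·1.840 = 555.4 W (cross-section A).
Total input = 555.4 + 687 = 1242 W.
Radiated: εσ·A_surf·T⁴ with A_surf = A = 1.840 m².
T⁴ = 1242/(0.35·5.67×10⁻⁸·1.840) = 3.403×10¹⁰ K⁴.

T ≈ 429 K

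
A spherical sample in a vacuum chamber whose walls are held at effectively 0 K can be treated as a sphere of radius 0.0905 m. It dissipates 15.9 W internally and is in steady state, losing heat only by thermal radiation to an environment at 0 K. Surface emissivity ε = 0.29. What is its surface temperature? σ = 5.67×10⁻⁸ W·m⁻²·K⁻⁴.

Steady state: internal power = radiated power, P = εσA T⁴.
Radiating area A = 4πr² = 0.1029 m².
T⁴ = P/(εσA) = 15.9/(0.29·5.67×10⁻⁸·0.1029) = 9.395×10⁹ K⁴.
T = (9.395×10⁹)^(1/4).

T ≈ 311 K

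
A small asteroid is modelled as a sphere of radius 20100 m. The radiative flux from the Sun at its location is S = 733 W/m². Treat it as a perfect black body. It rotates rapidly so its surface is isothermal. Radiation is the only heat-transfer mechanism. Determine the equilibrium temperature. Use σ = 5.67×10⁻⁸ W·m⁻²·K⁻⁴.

At equilibrium, absorbed power = emitted power.
Absorbing cross-section = πr² = 1.269×10⁹ m²; emitting surface = 4πr² = 5.077×10⁹ m² (ratio 4).
S·A_cross = εσ·A_surf·T⁴  ⇒  T⁴ = S/(4σ).
T⁴ = 1.00·733/(4·5.67×10⁻⁸) = 3.232×10⁹ K⁴.
T = (3.232×10⁹)^(1/4).

T ≈ 238 K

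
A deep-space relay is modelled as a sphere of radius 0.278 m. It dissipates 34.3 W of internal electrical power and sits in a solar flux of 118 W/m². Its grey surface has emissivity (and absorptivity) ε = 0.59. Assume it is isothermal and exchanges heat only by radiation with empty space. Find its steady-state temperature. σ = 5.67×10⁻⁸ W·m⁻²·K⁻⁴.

T ≈ 199 K

At steady state, absorbed solar power + internal power = radiated power.
Absorbed: α·S·A_cross = 0.59·118·0.2428 = 16.90 W (cross-section πr²).
Total input = 16.90 + 34.3 = 51.20 W.
Radiated: εσ·A_surf·T⁴ with A_surf = 4πr² = 0.9712 m².
T⁴ = 51.20/(0.59·5.67×10⁻⁸·0.9712) = 1.576×10⁹ K⁴.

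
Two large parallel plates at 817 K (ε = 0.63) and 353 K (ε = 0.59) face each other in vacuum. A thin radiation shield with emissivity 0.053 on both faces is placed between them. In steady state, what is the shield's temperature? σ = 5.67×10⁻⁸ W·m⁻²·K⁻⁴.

In steady state the net flux on the hot side equals that on the cold side.
σ(T₁⁴−T_s⁴)/D₁ = σ(T_s⁴−T₂⁴)/D₂, with D₁ = 1/ε₁+1/ε_s−1 = 19.46, D₂ = 1/ε_s+1/ε₂−1 = 19.56.
Solve for T_s⁴: T_s⁴ = (D₂·T₁⁴ + D₁·T₂⁴)/(D₁+D₂) = 2.311×10¹¹ K⁴.

T_s ≈ 693 K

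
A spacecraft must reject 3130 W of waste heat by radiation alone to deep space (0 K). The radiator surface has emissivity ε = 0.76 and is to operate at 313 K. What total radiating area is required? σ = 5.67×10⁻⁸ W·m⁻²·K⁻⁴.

P = εσA T⁴ ⇒ A = P/(εσT⁴).
T⁴ = 9.598×10⁹ K⁴.
A = 3130/(0.76 × 5.67×10⁻⁸ × 9.598×10⁹).

A ≈ 7.57 m²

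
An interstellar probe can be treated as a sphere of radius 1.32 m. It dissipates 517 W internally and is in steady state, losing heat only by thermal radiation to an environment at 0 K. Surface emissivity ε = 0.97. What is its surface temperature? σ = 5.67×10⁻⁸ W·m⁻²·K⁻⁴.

T ≈ 144 K

Steady state: internal power = radiated power, P = εσA T⁴.
Radiating area A = 4πr² = 21.90 m².
T⁴ = P/(εσA) = 517/(0.97·5.67×10⁻⁸·21.90) = 4.293×10⁸ K⁴.
T = (4.293×10⁸)^(1/4).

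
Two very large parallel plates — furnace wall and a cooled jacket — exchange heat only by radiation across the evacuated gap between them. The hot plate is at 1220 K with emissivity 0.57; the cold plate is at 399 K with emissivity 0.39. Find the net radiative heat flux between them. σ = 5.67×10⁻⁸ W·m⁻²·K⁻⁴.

q ≈ 37400 W/m²

For two infinite grey parallel plates, q = σ(T₁⁴ − T₂⁴)/(1/ε₁ + 1/ε₂ − 1).
T₁⁴ − T₂⁴ = 2.215×10¹² − 2.534×10¹⁰ = 2.190×10¹² K⁴.
1/ε₁ + 1/ε₂ − 1 = 1.754 + 2.564 − 1 = 3.318.
q = 5.67×10⁻⁸ × 2.190×10¹² / 3.318.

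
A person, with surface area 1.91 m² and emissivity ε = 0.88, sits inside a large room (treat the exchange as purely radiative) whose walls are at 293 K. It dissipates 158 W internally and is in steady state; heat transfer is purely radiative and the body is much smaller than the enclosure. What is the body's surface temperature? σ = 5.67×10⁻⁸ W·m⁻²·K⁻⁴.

T ≈ 308 K

For a small grey body in a large enclosure, net radiated power = εσA(T⁴ − T_w⁴).
Steady state: P = εσA(T⁴ − T_w⁴) with A = 1.91 m².
T⁴ = P/(εσA) + T_w⁴ = 158/(0.88·5.67×10⁻⁸·1.910) + (293)⁴
    = 1.658×10⁹ + 7.370×10⁹ = 9.028×10⁹ K⁴.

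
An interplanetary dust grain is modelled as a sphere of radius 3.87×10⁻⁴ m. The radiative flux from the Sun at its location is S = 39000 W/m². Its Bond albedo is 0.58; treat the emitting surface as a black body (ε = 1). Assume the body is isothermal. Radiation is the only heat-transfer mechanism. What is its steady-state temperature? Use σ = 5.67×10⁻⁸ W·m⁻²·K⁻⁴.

At equilibrium, absorbed power = emitted power.
Absorbing cross-section = πr² = 4.705×10⁻⁷ m²; emitting surface = 4πr² = 1.882×10⁻⁶ m² (ratio 4).
(1−a)S·A_cross = εσ·A_surf·T⁴  ⇒  T⁴ = (1−a)S/(4σ).
T⁴ = 0.420·39000/(4·5.67×10⁻⁸) = 7.222×10¹⁰ K⁴.
T = (7.222×10¹⁰)^(1/4).

T ≈ 518 K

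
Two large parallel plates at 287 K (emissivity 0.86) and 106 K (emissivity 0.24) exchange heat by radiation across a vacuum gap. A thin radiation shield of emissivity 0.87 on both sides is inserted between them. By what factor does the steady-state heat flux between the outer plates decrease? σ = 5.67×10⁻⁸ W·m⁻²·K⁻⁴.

Without shield: q₀ = σΔ(T⁴)/(1/ε₁+1/ε₂−1) with denominator 4.329.
With shield the two gaps are in series; the resistances add: (1/ε₁+1/ε_s−1)+(1/ε_s+1/ε₂−1) = 1.312+4.316 = 5.628.
Heat-flux ratio q₀/q = 5.628/4.329.

factor ≈ 1.30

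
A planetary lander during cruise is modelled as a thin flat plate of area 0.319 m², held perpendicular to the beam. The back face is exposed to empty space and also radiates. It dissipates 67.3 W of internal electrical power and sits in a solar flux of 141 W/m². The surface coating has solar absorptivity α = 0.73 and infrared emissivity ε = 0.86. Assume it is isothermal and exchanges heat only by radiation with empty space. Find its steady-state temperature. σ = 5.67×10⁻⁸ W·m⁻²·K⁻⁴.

At steady state, absorbed solar power + internal power = radiated power.
Absorbed: α·S·A_cross = 0.73·141·0.3190 = 32.83 W (cross-section A).
Total input = 32.83 + 67.3 = 100.1 W.
Radiated: εσ·A_surf·T⁴ with A_surf = 2A = 0.6380 m².
T⁴ = 100.1/(0.86·5.67×10⁻⁸·0.6380) = 3.219×10⁹ K⁴.

T ≈ 238 K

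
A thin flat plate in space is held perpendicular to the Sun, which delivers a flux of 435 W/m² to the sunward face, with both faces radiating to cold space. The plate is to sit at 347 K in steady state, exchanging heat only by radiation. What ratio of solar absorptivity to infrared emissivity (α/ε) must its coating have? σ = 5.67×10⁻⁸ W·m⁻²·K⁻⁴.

α/ε ≈ 3.78

Balance: αS·A = εσ·2A·T⁴ ⇒ α/ε = 2σT⁴/S.
α/ε = 2·5.67×10⁻⁸·(347)⁴/435 = 2·5.67×10⁻⁸·1.450×10¹⁰/435.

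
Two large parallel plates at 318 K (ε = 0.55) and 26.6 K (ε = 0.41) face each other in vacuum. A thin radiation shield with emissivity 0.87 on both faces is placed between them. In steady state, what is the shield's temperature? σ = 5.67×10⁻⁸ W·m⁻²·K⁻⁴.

T_s ≈ 276 K

In steady state the net flux on the hot side equals that on the cold side.
σ(T₁⁴−T_s⁴)/D₁ = σ(T_s⁴−T₂⁴)/D₂, with D₁ = 1/ε₁+1/ε_s−1 = 1.968, D₂ = 1/ε_s+1/ε₂−1 = 2.588.
Solve for T_s⁴: T_s⁴ = (D₂·T₁⁴ + D₁·T₂⁴)/(D₁+D₂) = 5.810×10⁹ K⁴.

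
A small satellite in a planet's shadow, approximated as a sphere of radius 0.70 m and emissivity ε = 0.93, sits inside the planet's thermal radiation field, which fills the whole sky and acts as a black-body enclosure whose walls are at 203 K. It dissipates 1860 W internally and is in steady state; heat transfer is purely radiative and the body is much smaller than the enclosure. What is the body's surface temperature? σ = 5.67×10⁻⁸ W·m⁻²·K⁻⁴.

T ≈ 294 K

For a small grey body in a large enclosure, net radiated power = εσA(T⁴ − T_w⁴).
Steady state: P = εσA(T⁴ − T_w⁴) with A = 4πr² = 6.158 m².
T⁴ = P/(εσA) + T_w⁴ = 1860/(0.93·5.67×10⁻⁸·6.158) + (203)⁴
    = 5.729×10⁹ + 1.698×10⁹ = 7.427×10⁹ K⁴.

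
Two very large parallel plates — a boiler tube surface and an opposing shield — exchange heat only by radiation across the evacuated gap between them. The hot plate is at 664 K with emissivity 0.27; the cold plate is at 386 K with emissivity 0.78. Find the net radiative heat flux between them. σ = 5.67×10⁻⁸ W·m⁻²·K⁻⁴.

q ≈ 2450 W/m²

For two infinite grey parallel plates, q = σ(T₁⁴ − T₂⁴)/(1/ε₁ + 1/ε₂ − 1).
T₁⁴ − T₂⁴ = 1.944×10¹¹ − 2.220×10¹⁰ = 1.722×10¹¹ K⁴.
1/ε₁ + 1/ε₂ − 1 = 3.704 + 1.282 − 1 = 3.986.
q = 5.67×10⁻⁸ × 1.722×10¹¹ / 3.986.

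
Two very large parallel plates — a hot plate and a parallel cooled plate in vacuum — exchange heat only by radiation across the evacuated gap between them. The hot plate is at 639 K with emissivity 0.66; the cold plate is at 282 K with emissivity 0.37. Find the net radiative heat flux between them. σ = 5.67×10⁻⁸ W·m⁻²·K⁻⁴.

q ≈ 2830 W/m²

For two infinite grey parallel plates, q = σ(T₁⁴ − T₂⁴)/(1/ε₁ + 1/ε₂ − 1).
T₁⁴ − T₂⁴ = 1.667×10¹¹ − 6.324×10⁹ = 1.604×10¹¹ K⁴.
1/ε₁ + 1/ε₂ − 1 = 1.515 + 2.703 − 1 = 3.218.
q = 5.67×10⁻⁸ × 1.604×10¹¹ / 3.218.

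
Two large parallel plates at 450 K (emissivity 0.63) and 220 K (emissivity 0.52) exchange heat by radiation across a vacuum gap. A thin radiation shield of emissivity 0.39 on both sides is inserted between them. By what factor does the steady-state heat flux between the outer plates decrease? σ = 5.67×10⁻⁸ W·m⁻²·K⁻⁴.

Without shield: q₀ = σΔ(T⁴)/(1/ε₁+1/ε₂−1) with denominator 2.510.
With shield the two gaps are in series; the resistances add: (1/ε₁+1/ε_s−1)+(1/ε_s+1/ε₂−1) = 3.151+3.487 = 6.639.
Heat-flux ratio q₀/q = 6.639/2.510.

factor ≈ 2.64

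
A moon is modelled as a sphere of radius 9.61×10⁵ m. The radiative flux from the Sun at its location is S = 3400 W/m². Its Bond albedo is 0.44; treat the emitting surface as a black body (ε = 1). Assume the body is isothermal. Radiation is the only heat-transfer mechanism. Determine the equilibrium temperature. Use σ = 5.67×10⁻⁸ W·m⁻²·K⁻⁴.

T ≈ 303 K

At equilibrium, absorbed power = emitted power.
Absorbing cross-section = πr² = 2.901×10¹² m²; emitting surface = 4πr² = 1.161×10¹³ m² (ratio 4).
(1−a)S·A_cross = εσ·A_surf·T⁴  ⇒  T⁴ = (1−a)S/(4σ).
T⁴ = 0.560·3400/(4·5.67×10⁻⁸) = 8.395×10⁹ K⁴.
T = (8.395×10⁹)^(1/4).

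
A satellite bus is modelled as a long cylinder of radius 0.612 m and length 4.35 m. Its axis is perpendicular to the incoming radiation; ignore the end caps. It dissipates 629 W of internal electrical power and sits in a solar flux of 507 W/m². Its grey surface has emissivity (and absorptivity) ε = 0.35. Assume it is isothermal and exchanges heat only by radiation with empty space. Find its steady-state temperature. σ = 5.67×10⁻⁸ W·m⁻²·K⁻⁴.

At steady state, absorbed solar power + internal power = radiated power.
Absorbed: α·S·A_cross = 0.35·507·5.324 = 944.8 W (cross-section 2rL).
Total input = 944.8 + 629 = 1574 W.
Radiated: εσ·A_surf·T⁴ with A_surf = 2πrL = 16.73 m².
T⁴ = 1574/(0.35·5.67×10⁻⁸·16.73) = 4.741×10⁹ K⁴.

T ≈ 262 K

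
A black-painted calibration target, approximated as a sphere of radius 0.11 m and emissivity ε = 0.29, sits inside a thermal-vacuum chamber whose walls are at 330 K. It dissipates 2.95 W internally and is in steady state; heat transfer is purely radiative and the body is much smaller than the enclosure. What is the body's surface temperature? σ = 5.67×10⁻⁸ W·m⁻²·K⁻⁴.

T ≈ 338 K

For a small grey body in a large enclosure, net radiated power = εσA(T⁴ − T_w⁴).
Steady state: P = εσA(T⁴ − T_w⁴) with A = 4πr² = 0.1521 m².
T⁴ = P/(εσA) + T_w⁴ = 2.95/(0.29·5.67×10⁻⁸·0.1521) + (330)⁴
    = 1.180×10⁹ + 1.186×10¹⁰ = 1.304×10¹⁰ K⁴.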